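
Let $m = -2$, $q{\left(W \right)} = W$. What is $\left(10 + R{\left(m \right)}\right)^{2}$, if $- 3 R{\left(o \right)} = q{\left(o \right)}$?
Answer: $\frac{1024}{9} \approx 113.78$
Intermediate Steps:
$R{\left(o \right)} = - \frac{o}{3}$
$\left(10 + R{\left(m \right)}\right)^{2} = \left(10 - - \frac{2}{3}\right)^{2} = \left(10 + \frac{2}{3}\right)^{2} = \left(\frac{32}{3}\right)^{2} = \frac{1024}{9}$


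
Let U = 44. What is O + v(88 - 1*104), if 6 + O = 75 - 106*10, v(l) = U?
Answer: -947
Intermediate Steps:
v(l) = 44
O = -991 (O = -6 + (75 - 106*10) = -6 + (75 - 1060) = -6 - 985 = -991)
O + v(88 - 1*104) = -991 + 44 = -947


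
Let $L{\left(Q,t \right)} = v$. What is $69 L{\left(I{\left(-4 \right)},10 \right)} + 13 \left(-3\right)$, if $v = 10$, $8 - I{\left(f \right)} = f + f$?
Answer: $651$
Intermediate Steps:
$I{\left(f \right)} = 8 - 2 f$ ($I{\left(f \right)} = 8 - \left(f + f\right) = 8 - 2 f$)
$L{\left(Q,t \right)} = 10$
$69 L{\left(I{\left(-4 \right)},10 \right)} + 13 \left(-3\right) = 69 \cdot 10 + 13 \left(-3\right) = 690 - 39 = 651$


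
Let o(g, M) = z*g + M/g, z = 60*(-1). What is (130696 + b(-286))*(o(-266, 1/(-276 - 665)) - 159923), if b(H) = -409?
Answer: -4694866336378299/250306 ≈ -1.8757e+10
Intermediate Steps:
z = -60
o(g, M) = -60*g + M/g
(130696 + b(-286))*(o(-266, 1/(-276 - 665)) - 159923) = (130696 - 409)*((-60*(-266) + 1/(-276 - 665*(-266))) - 159923) = 130287*((15960 - 1/266/(-941)) - 159923) = 130287*((15960 - 1/941*(-1/266)) - 159923) = 130287*((15960 + 1/250306) - 159923) = 130287*(3994883761/250306 - 159923) = 130287*(-36034802677/250306) = -4694866336378299/250306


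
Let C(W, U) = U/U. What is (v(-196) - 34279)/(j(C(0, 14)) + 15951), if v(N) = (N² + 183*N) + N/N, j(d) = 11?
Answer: -15865/7981 ≈ -1.9878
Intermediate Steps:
C(W, U) = 1
v(N) = 1 + N² + 183*N (v(N) = (N² + 183*N) + 1 = 1 + N² + 183*N)
(v(-196) - 34279)/(j(C(0, 14)) + 15951) = ((1 + (-196)² + 183*(-196)) - 34279)/(11 + 15951) = ((1 + 38416 - 35868) - 34279)/15962 = (2549 - 34279)*(1/15962) = -31730*1/15962 = -15865/7981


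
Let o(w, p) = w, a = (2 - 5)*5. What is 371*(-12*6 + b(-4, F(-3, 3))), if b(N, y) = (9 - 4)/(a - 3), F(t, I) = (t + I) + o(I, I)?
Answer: -482671/18 ≈ -26815.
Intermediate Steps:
a = -15 (a = -3*5 = -15)
F(t, I) = t + 2*I (F(t, I) = (t + I) + I = (I + t) + I = t + 2*I)
b(N, y) = -5/18 (b(N, y) = (9 - 4)/(-15 - 3) = 5/(-18) = 5*(-1/18) = -5/18)
371*(-12*6 + b(-4, F(-3, 3))) = 371*(-12*6 - 5/18) = 371*(-72 - 5/18) = 371*(-1301/18) = -482671/18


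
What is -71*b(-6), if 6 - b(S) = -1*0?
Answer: -426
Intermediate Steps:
b(S) = 6 (b(S) = 6 - (-1)*0 = 6 - 1*0 = 6 + 0 = 6)
-71*b(-6) = -71*6 = -426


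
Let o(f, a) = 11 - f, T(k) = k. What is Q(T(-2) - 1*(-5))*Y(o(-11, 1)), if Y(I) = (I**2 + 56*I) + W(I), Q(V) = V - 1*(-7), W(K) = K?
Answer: 17380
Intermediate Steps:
Q(V) = 7 + V (Q(V) = V + 7 = 7 + V)
Y(I) = I**2 + 57*I (Y(I) = (I**2 + 56*I) + I = I**2 + 57*I)
Q(T(-2) - 1*(-5))*Y(o(-11, 1)) = (7 + (-2 - 1*(-5)))*((11 - 1*(-11))*(57 + (11 - 1*(-11)))) = (7 + (-2 + 5))*((11 + 11)*(57 + (11 + 11))) = (7 + 3)*(22*(57 + 22)) = 10*(22*79) = 10*1738 = 17380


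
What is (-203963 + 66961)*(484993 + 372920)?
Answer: -117535796826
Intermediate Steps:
(-203963 + 66961)*(484993 + 372920) = -137002*857913 = -117535796826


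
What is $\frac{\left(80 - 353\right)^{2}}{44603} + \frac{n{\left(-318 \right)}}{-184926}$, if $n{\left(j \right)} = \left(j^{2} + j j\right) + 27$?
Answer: $\frac{122058411}{211493702} \approx 0.57713$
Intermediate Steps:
$n{\left(j \right)} = 27 + 2 j^{2}$ ($n{\left(j \right)} = \left(j^{2} + j^{2}\right) + 27 = 2 j^{2} + 27 = 27 + 2 j^{2}$)
$\frac{\left(80 - 353\right)^{2}}{44603} + \frac{n{\left(-318 \right)}}{-184926} = \frac{\left(80 - 353\right)^{2}}{44603} + \frac{27 + 2 \left(-318\right)^{2}}{-184926} = \left(-273\right)^{2} \cdot \frac{1}{44603} + \left(27 + 2 \cdot 101124\right) \left(- \frac{1}{184926}\right) = 74529 \cdot \frac{1}{44603} + \left(27 + 202248\right) \left(- \frac{1}{184926}\right) = \frac{5733}{3431} + 202275 \left(- \frac{1}{184926}\right) = \frac{5733}{3431} - \frac{67425}{61642} = \frac{122058411}{211493702}$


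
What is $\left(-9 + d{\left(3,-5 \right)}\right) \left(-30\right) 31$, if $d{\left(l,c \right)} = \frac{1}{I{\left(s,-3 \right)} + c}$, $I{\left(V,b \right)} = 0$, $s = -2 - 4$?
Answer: $8556$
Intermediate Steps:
$s = -6$
$d{\left(l,c \right)} = \frac{1}{c}$ ($d{\left(l,c \right)} = \frac{1}{0 + c} = \frac{1}{c}$)
$\left(-9 + d{\left(3,-5 \right)}\right) \left(-30\right) 31 = \left(-9 + \frac{1}{-5}\right) \left(-30\right) 31 = \left(-9 - \frac{1}{5}\right) \left(-30\right) 31 = \left(- \frac{46}{5}\right) \left(-30\right) 31 = 276 \cdot 31 = 8556$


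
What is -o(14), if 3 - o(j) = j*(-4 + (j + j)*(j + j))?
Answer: 10917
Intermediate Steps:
o(j) = 3 - j*(-4 + 4*j²) (o(j) = 3 - j*(-4 + (j + j)*(j + j)) = 3 - j*(-4 + (2*j)*(2*j)) = 3 - j*(-4 + 4*j²))
-o(14) = -(3 - 4*14³ + 4*14) = -(3 - 4*2744 + 56) = -(3 - 10976 + 56) = -1*(-10917) = 10917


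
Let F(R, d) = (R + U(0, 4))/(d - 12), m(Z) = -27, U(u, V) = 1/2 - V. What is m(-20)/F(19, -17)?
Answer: 1566/31 ≈ 50.516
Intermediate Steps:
U(u, V) = ½ - V (U(u, V) = 1*(½) - V = ½ - V)
F(R, d) = (-7/2 + R)/(-12 + d) (F(R, d) = (R + (½ - 1*4))/(d - 12) = (R + (½ - 4))/(-12 + d) = (R - 7/2)/(-12 + d) = (-7/2 + R)/(-12 + d))
m(-20)/F(19, -17) = -27*(-12 - 17)/(-7/2 + 19) = -27/((31/2)/(-29)) = -27/((-1/29*31/2)) = -27/(-31/58) = -27*(-58/31) = 1566/31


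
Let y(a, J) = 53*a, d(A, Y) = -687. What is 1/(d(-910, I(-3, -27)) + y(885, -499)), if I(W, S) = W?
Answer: 1/46218 ≈ 2.1637e-5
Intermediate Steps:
1/(d(-910, I(-3, -27)) + y(885, -499)) = 1/(-687 + 53*885) = 1/(-687 + 46905) = 1/46218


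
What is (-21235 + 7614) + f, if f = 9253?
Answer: -4368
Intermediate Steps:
(-21235 + 7614) + f = (-21235 + 7614) + 9253 = -13621 + 9253 = -4368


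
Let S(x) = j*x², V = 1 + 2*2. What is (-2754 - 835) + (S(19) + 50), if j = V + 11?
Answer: 2237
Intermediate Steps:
V = 5 (V = 1 + 4 = 5)
j = 16 (j = 5 + 11 = 16)
S(x) = 16*x²
(-2754 - 835) + (S(19) + 50) = (-2754 - 835) + (16*19² + 50) = -3589 + (16*361 + 50) = -3589 + (5776 + 50) = -3589 + 5826 = 2237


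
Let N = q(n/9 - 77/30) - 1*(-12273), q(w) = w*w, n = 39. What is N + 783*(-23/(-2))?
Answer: 19152559/900 ≈ 21281.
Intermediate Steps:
q(w) = w²
N = 11048509/900 (N = (39/9 - 77/30)² - 1*(-12273) = (39*(⅑) - 77*1/30)² + 12273 = (13/3 - 77/30)² + 12273 = (53/30)² + 12273 = 2809/900 + 12273 = 11048509/900 ≈ 12276.)
N + 783*(-23/(-2)) = 11048509/900 + 783*(-23/(-2)) = 11048509/900 + 783*(-23*(-½)) = 11048509/900 + 783*(23/2) = 11048509/900 + 18009/2 = 19152559/900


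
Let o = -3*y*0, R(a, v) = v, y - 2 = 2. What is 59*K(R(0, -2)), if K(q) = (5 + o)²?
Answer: 1475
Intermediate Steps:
y = 4 (y = 2 + 2 = 4)
o = 0 (o = -3*4*0 = -12*0 = 0)
K(q) = 25 (K(q) = (5 + 0)² = 5² = 25)
59*K(R(0, -2)) = 59*25 = 1475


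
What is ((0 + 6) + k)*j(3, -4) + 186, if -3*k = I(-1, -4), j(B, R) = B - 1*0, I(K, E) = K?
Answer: 205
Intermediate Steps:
j(B, R) = B (j(B, R) = B + 0 = B)
k = ⅓ (k = -⅓*(-1) = ⅓ ≈ 0.33333)
((0 + 6) + k)*j(3, -4) + 186 = ((0 + 6) + ⅓)*3 + 186 = (6 + ⅓)*3 + 186 = (19/3)*3 + 186 = 19 + 186 = 205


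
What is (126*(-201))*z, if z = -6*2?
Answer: 303912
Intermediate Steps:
z = -12
(126*(-201))*z = (126*(-201))*(-12) = -25326*(-12) = 303912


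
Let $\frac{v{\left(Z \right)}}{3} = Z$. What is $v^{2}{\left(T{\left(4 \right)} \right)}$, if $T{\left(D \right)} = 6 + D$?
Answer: $900$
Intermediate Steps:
$v{\left(Z \right)} = 3 Z$
$v^{2}{\left(T{\left(4 \right)} \right)} = \left(3 \left(6 + 4\right)\right)^{2} = \left(3 \cdot 10\right)^{2} = 30^{2} = 900$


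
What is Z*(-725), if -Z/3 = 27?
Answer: 58725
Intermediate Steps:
Z = -81 (Z = -3*27 = -81)
Z*(-725) = -81*(-725) = 58725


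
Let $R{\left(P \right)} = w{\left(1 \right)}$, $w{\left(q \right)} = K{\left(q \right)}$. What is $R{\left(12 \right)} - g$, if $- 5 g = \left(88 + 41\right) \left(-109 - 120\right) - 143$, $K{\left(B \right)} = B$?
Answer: $- \frac{29679}{5} \approx -5935.8$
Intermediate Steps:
$w{\left(q \right)} = q$
$R{\left(P \right)} = 1$
$g = \frac{29684}{5}$ ($g = - \frac{\left(88 + 41\right) \left(-109 - 120\right) - 143}{5} = - \frac{129 \left(-229\right) - 143}{5} = - \frac{-29541 - 143}{5} = \left(- \frac{1}{5}\right) \left(-29684\right) = \frac{29684}{5} \approx 5936.8$)
$R{\left(12 \right)} - g = 1 - \frac{29684}{5} = - \frac{29679}{5}$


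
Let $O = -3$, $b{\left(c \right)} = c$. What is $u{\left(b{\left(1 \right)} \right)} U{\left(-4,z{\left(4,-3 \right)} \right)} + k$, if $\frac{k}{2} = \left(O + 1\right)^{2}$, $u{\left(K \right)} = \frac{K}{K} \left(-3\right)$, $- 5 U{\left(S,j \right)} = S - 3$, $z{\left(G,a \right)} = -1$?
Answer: $\frac{19}{5} \approx 3.8$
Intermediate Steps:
$U{\left(S,j \right)} = \frac{3}{5} - \frac{S}{5}$ ($U{\left(S,j \right)} = - \frac{S - 3}{5} = - \frac{-3 + S}{5} = \frac{3}{5} - \frac{S}{5}$)
$u{\left(K \right)} = -3$ ($u{\left(K \right)} = 1 \left(-3\right) = -3$)
$k = 8$ ($k = 2 \left(-3 + 1\right)^{2} = 2 \left(-2\right)^{2} = 2 \cdot 4 = 8$)
$u{\left(b{\left(1 \right)} \right)} U{\left(-4,z{\left(4,-3 \right)} \right)} + k = - 3 \left(\frac{3}{5} - - \frac{4}{5}\right) + 8 = - 3 \left(\frac{3}{5} + \frac{4}{5}\right) + 8 = \left(-3\right) \frac{7}{5} + 8 = - \frac{21}{5} + 8 = \frac{19}{5}$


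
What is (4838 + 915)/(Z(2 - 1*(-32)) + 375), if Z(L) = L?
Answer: 5753/409 ≈ 14.066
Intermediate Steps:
(4838 + 915)/(Z(2 - 1*(-32)) + 375) = (4838 + 915)/((2 - 1*(-32)) + 375) = 5753/((2 + 32) + 375) = 5753/(34 + 375) = 5753/409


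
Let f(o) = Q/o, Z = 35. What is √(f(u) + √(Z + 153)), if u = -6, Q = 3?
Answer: √(-2 + 8*√47)/2 ≈ 3.6347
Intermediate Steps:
f(o) = 3/o
√(f(u) + √(Z + 153)) = √(3/(-6) + √(35 + 153)) = √(3*(-⅙) + √188) = √(-½ + 2*√47)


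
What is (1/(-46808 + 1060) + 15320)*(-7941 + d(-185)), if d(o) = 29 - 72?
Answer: -1398915280564/11437 ≈ -1.2231e+8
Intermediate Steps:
d(o) = -43
(1/(-46808 + 1060) + 15320)*(-7941 + d(-185)) = (1/(-46808 + 1060) + 15320)*(-7941 - 43) = (1/(-45748) + 15320)*(-7984) = (-1/45748 + 15320)*(-7984) = (700859359/45748)*(-7984) = -1398915280564/11437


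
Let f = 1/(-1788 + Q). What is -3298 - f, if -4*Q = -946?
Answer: -10233692/3103 ≈ -3298.0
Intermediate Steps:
Q = 473/2 (Q = -¼*(-946) = 473/2 ≈ 236.50)
f = -2/3103 (f = 1/(-1788 + 473/2) = 1/(-3103/2) = -2/3103 ≈ -0.00064454)
-3298 - f = -3298 - 1*(-2/3103) = -3298 + 2/3103 = -10233692/3103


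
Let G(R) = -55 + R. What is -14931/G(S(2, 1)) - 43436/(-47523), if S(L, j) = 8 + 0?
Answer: 711607405/2233581 ≈ 318.59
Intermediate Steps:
S(L, j) = 8
-14931/G(S(2, 1)) - 43436/(-47523) = -14931/(-55 + 8) - 43436/(-47523) = -14931/(-47) - 43436*(-1/47523) = -14931*(-1/47) + 43436/47523 = 14931/47 + 43436/47523 = 711607405/2233581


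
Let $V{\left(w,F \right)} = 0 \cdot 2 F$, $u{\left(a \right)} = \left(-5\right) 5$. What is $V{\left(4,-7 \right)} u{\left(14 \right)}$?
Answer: $0$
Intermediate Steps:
$u{\left(a \right)} = -25$
$V{\left(w,F \right)} = 0$ ($V{\left(w,F \right)} = 0 F = 0$)
$V{\left(4,-7 \right)} u{\left(14 \right)} = 0 \left(-25\right) = 0$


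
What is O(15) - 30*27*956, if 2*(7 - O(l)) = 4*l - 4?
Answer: -774381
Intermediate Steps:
O(l) = 9 - 2*l (O(l) = 7 - (4*l - 4)/2 = 7 - (-4 + 4*l)/2 = 7 + (2 - 2*l) = 9 - 2*l)
O(15) - 30*27*956 = (9 - 2*15) - 30*27*956 = (9 - 30) - 810*956 = -21 - 774360 = -774381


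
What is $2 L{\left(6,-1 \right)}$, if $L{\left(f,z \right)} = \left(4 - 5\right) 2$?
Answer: $-4$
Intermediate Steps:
$L{\left(f,z \right)} = -2$ ($L{\left(f,z \right)} = \left(-1\right) 2 = -2$)
$2 L{\left(6,-1 \right)} = 2 \left(-2\right) = -4$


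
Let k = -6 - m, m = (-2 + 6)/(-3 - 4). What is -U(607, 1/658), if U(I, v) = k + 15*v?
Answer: 3557/658 ≈ 5.4058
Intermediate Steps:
m = -4/7 (m = 4/(-7) = 4*(-⅐) = -4/7 ≈ -0.57143)
k = -38/7 (k = -6 - 1*(-4/7) = -6 + 4/7 = -38/7 ≈ -5.4286)
U(I, v) = -38/7 + 15*v
-U(607, 1/658) = -(-38/7 + 15/658) = -1*(-3557/658) = 3557/658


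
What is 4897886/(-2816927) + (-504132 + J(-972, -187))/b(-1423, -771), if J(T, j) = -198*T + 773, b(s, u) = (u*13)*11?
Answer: 335784429923/310574652531 ≈ 1.0812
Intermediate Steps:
b(s, u) = 143*u (b(s, u) = (13*u)*11 = 143*u)
J(T, j) = 773 - 198*T
4897886/(-2816927) + (-504132 + J(-972, -187))/b(-1423, -771) = 4897886/(-2816927) + (-504132 + (773 - 198*(-972)))/((143*(-771))) = 4897886*(-1/2816927) + (-504132 + (773 + 192456))/(-110253) = -4897886/2816927 + (-504132 + 193229)*(-1/110253) = -4897886/2816927 - 310903*(-1/110253) = -4897886/2816927 + 310903/110253 = 335784429923/310574652531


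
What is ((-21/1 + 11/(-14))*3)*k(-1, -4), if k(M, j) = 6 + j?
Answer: -915/7 ≈ -130.71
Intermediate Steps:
((-21/1 + 11/(-14))*3)*k(-1, -4) = ((-21/1 + 11/(-14))*3)*(6 - 4) = ((-21*1 + 11*(-1/14))*3)*2 = ((-21 - 11/14)*3)*2 = -305/14*3*2 = -915/14*2 = -915/7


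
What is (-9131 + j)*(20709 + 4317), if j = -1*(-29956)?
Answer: 521166450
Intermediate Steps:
j = 29956
(-9131 + j)*(20709 + 4317) = (-9131 + 29956)*(20709 + 4317) = 20825*25026 = 521166450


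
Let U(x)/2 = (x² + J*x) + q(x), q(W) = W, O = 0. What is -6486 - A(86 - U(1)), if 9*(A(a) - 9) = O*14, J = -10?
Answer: -6495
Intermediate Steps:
U(x) = -18*x + 2*x² (U(x) = 2*((x² - 10*x) + x) = 2*(x² - 9*x) = -18*x + 2*x²)
A(a) = 9 (A(a) = 9 + (0*14)/9 = 9 + (⅑)*0 = 9 + 0 = 9)
-6486 - A(86 - U(1)) = -6486 - 1*9 = -6486 - 9 = -6495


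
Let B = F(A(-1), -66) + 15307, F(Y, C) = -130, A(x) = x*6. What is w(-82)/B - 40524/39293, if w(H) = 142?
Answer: -609453142/596349861 ≈ -1.0220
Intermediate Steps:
A(x) = 6*x
B = 15177 (B = -130 + 15307 = 15177)
w(-82)/B - 40524/39293 = 142/15177 - 40524/39293 = -609453142/596349861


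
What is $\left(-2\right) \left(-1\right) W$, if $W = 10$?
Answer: $20$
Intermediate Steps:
$\left(-2\right) \left(-1\right) W = \left(-2\right) \left(-1\right) 10 = 2 \cdot 10 = 20$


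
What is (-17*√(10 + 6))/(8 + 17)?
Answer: -68/25 ≈ -2.7200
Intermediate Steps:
(-17*√(10 + 6))/(8 + 17) = -17*√16/25 = -17*4*(1/25) = -68*1/25 = -68/25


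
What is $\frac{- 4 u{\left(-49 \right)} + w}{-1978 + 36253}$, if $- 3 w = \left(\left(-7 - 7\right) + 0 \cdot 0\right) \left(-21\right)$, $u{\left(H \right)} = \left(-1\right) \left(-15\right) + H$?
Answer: $\frac{38}{34275} \approx 0.0011087$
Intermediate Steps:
$u{\left(H \right)} = 15 + H$
$w = -98$ ($w = - \frac{\left(\left(-7 - 7\right) + 0 \cdot 0\right) \left(-21\right)}{3} = - \frac{\left(\left(-7 - 7\right) + 0\right) \left(-21\right)}{3} = - \frac{\left(-14 + 0\right) \left(-21\right)}{3} = - \frac{\left(-14\right) \left(-21\right)}{3} = \left(- \frac{1}{3}\right) 294 = -98$)
$\frac{- 4 u{\left(-49 \right)} + w}{-1978 + 36253} = \frac{- 4 \left(15 - 49\right) - 98}{-1978 + 36253} = \frac{\left(-4\right) \left(-34\right) - 98}{34275} = \left(136 - 98\right) \frac{1}{34275} = 38 \cdot \frac{1}{34275} = \frac{38}{34275}$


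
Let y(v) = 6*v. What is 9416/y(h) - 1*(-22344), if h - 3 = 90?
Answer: 6238684/279 ≈ 22361.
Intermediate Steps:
h = 93 (h = 3 + 90 = 93)
9416/y(h) - 1*(-22344) = 9416/((6*93)) - 1*(-22344) = 9416/558 + 22344 = 9416*(1/558) + 22344 = 4708/279 + 22344 = 6238684/279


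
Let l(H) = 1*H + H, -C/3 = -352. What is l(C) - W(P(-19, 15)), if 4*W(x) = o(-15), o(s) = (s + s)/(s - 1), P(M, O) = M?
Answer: 67569/32 ≈ 2111.5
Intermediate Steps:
C = 1056 (C = -3*(-352) = 1056)
o(s) = 2*s/(-1 + s) (o(s) = (2*s)/(-1 + s) = 2*s/(-1 + s))
W(x) = 15/32 (W(x) = (2*(-15)/(-1 - 15))/4 = (2*(-15)/(-16))/4 = (2*(-15)*(-1/16))/4 = (¼)*(15/8) = 15/32)
l(H) = 2*H (l(H) = H + H = 2*H)
l(C) - W(P(-19, 15)) = 2*1056 - 1*15/32 = 2112 - 15/32 = 67569/32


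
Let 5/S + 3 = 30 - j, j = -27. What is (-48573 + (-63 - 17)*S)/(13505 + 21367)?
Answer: -1311671/941544 ≈ -1.3931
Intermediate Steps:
S = 5/54 (S = 5/(-3 + (30 - 1*(-27))) = 5/(-3 + (30 + 27)) = 5/(-3 + 57) = 5/54 ≈ 0.092593)
(-48573 + (-63 - 17)*S)/(13505 + 21367) = (-48573 + (-63 - 17)*(5/54))/(13505 + 21367) = (-48573 - 80*5/54)/34872 = (-48573 - 200/27)*(1/34872) = -1311671/27*1/34872 = -1311671/941544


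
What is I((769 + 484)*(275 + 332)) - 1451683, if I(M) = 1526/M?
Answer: -157729712781/108653 ≈ -1.4517e+6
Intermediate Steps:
I((769 + 484)*(275 + 332)) - 1451683 = 1526/(((769 + 484)*(275 + 332))) - 1451683 = 1526/((1253*607)) - 1451683 = 1526/760571 - 1451683 = 1526*(1/760571) - 1451683 = 218/108653 - 1451683 = -157729712781/108653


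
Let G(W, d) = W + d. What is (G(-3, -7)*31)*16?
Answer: -4960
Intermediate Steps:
(G(-3, -7)*31)*16 = ((-3 - 7)*31)*16 = -10*31*16 = -310*16 = -4960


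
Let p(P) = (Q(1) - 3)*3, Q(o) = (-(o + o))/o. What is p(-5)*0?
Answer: 0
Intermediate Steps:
Q(o) = -2 (Q(o) = (-2*o)/o = -2)
p(P) = -15 (p(P) = (-2 - 3)*3 = -5*3 = -15)
p(-5)*0 = -15*0 = 0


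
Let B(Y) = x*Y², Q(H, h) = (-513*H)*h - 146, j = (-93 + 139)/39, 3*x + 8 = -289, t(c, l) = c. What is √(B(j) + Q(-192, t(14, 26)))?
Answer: √232993586/13 ≈ 1174.2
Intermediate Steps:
x = -99 (x = -8/3 + (⅓)*(-289) = -8/3 - 289/3 = -99)
j = 46/39 (j = 46*(1/39) = 46/39 ≈ 1.1795)
Q(H, h) = -146 - 513*H*h (Q(H, h) = -513*H*h - 146 = -146 - 513*H*h)
B(Y) = -99*Y²
√(B(j) + Q(-192, t(14, 26))) = √(-99*(46/39)² + (-146 - 513*(-192)*14)) = √(-99*2116/1521 + (-146 + 1378944)) = √(-23276/169 + 1378798) = √(232993586/169) = √232993586/13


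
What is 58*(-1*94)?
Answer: -5452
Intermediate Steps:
58*(-1*94) = 58*(-94) = -5452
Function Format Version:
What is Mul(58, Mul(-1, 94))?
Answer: -5452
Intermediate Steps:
Mul(58, Mul(-1, 94)) = Mul(58, -94) = -5452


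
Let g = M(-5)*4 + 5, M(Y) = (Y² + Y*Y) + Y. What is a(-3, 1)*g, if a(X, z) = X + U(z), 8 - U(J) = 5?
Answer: 0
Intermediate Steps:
U(J) = 3 (U(J) = 8 - 1*5 = 8 - 5 = 3)
M(Y) = Y + 2*Y² (M(Y) = (Y² + Y²) + Y = 2*Y² + Y = Y + 2*Y²)
a(X, z) = 3 + X (a(X, z) = X + 3 = 3 + X)
g = 185 (g = -5*(1 + 2*(-5))*4 + 5 = -5*(1 - 10)*4 + 5 = -5*(-9)*4 + 5 = 45*4 + 5 = 180 + 5 = 185)
a(-3, 1)*g = (3 - 3)*185 = 0*185 = 0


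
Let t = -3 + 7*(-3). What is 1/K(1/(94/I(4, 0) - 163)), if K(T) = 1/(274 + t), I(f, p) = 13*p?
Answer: 250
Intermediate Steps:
t = -24 (t = -3 - 21 = -24)
K(T) = 1/250 (K(T) = 1/(274 - 24) = 1/250)
1/K(1/(94/I(4, 0) - 163)) = 1/(1/250) = 250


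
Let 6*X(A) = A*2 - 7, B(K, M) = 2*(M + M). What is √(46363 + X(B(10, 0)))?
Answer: √1669026/6 ≈ 215.32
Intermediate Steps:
B(K, M) = 4*M (B(K, M) = 2*(2*M) = 4*M)
X(A) = -7/6 + A/3 (X(A) = (A*2 - 7)/6 = (2*A - 7)/6 = (-7 + 2*A)/6 = -7/6 + A/3)
√(46363 + X(B(10, 0))) = √(46363 + (-7/6 + (4*0)/3)) = √(46363 + (-7/6 + (⅓)*0)) = √(46363 + (-7/6 + 0)) = √(46363 - 7/6) = √(278171/6) = √1669026/6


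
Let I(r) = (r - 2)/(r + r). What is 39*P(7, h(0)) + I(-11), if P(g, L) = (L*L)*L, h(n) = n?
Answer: 13/22 ≈ 0.59091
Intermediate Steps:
I(r) = (-2 + r)/(2*r) (I(r) = (-2 + r)/((2*r)) = (-2 + r)*(1/(2*r)) = (-2 + r)/(2*r))
P(g, L) = L³ (P(g, L) = L²*L = L³)
39*P(7, h(0)) + I(-11) = 39*0³ + (½)*(-2 - 11)/(-11) = 39*0 + (½)*(-1/11)*(-13) = 0 + 13/22 = 13/22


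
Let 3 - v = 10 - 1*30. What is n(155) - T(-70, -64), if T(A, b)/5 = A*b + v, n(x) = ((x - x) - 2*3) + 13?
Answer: -22508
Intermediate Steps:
v = 23 (v = 3 - (10 - 1*30) = 3 - (10 - 30) = 3 - 1*(-20) = 3 + 20 = 23)
n(x) = 7 (n(x) = (0 - 6) + 13 = -6 + 13 = 7)
T(A, b) = 115 + 5*A*b (T(A, b) = 5*(A*b + 23) = 5*(23 + A*b) = 115 + 5*A*b)
n(155) - T(-70, -64) = 7 - (115 + 5*(-70)*(-64)) = 7 - (115 + 22400) = 7 - 1*22515 = 7 - 22515 = -22508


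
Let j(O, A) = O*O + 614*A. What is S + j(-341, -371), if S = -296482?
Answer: -407995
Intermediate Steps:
j(O, A) = O² + 614*A
S + j(-341, -371) = -296482 + ((-341)² + 614*(-371)) = -296482 + (116281 - 227794) = -296482 - 111513 = -407995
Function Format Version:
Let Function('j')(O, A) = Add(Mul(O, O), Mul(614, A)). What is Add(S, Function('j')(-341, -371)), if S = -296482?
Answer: -407995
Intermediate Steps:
Function('j')(O, A) = Add(Pow(O, 2), Mul(614, A))
Add(S, Function('j')(-341, -371)) = Add(-296482, Add(Pow(-341, 2), Mul(614, -371))) = Add(-296482, Add(116281, -227794)) = Add(-296482, -111513) = -407995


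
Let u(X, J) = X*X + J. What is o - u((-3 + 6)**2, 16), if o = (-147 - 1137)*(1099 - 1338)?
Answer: 306779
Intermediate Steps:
o = 306876 (o = -1284*(-239) = 306876)
u(X, J) = J + X**2 (u(X, J) = X**2 + J = J + X**2)
o - u((-3 + 6)**2, 16) = 306876 - (16 + ((-3 + 6)**2)**2) = 306876 - (16 + (3**2)**2) = 306876 - (16 + 9**2) = 306876 - (16 + 81) = 306876 - 1*97 = 306876 - 97 = 306779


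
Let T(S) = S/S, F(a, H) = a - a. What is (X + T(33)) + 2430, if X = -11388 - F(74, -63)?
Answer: -8957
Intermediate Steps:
F(a, H) = 0
X = -11388 (X = -11388 - 1*0 = -11388 + 0 = -11388)
T(S) = 1
(X + T(33)) + 2430 = (-11388 + 1) + 2430 = -11387 + 2430 = -8957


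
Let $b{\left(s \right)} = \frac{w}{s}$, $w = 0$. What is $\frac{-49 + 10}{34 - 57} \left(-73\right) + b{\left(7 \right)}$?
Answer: $- \frac{2847}{23} \approx -123.78$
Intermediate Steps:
$b{\left(s \right)} = 0$ ($b{\left(s \right)} = \frac{0}{s} = 0$)
$\frac{-49 + 10}{34 - 57} \left(-73\right) + b{\left(7 \right)} = \frac{-49 + 10}{34 - 57} \left(-73\right) + 0 = - \frac{39}{-23} \left(-73\right) + 0 = \left(-39\right) \left(- \frac{1}{23}\right) \left(-73\right) + 0 = \frac{39}{23} \left(-73\right) + 0 = - \frac{2847}{23} + 0 = - \frac{2847}{23}$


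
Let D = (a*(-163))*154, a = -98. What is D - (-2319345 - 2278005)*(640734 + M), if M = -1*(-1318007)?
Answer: 9005020396346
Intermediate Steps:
M = 1318007
D = 2459996 (D = -98*(-163)*154 = 15974*154 = 2459996)
D - (-2319345 - 2278005)*(640734 + M) = 2459996 - (-2319345 - 2278005)*(640734 + 1318007) = 2459996 - (-4597350)*1958741 = 2459996 - 1*(-9005017936350) = 2459996 + 9005017936350 = 9005020396346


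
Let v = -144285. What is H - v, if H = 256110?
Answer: 400395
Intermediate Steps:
H - v = 256110 - 1*(-144285) = 256110 + 144285 = 400395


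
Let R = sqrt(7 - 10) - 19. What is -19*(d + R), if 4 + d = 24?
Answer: -19 - 19*I*sqrt(3) ≈ -19.0 - 32.909*I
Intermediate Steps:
d = 20 (d = -4 + 24 = 20)
R = -19 + I*sqrt(3) (R = sqrt(-3) - 19 = I*sqrt(3) - 19 = -19 + I*sqrt(3) ≈ -19.0 + 1.732*I)
-19*(d + R) = -19*(20 + (-19 + I*sqrt(3))) = -19*(1 + I*sqrt(3)) = -19 - 19*I*sqrt(3)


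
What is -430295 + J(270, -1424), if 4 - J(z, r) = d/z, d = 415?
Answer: -23235797/54 ≈ -4.3029e+5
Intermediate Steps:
J(z, r) = 4 - 415/z
-430295 + J(270, -1424) = -430295 + (4 - 415/270) = -430295 + (4 - 415*1/270) = -430295 + (4 - 83/54) = -430295 + 133/54 = -23235797/54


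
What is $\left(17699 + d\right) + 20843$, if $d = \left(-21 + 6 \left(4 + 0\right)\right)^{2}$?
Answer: $38551$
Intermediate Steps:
$d = 9$ ($d = \left(-21 + 6 \cdot 4\right)^{2} = \left(-21 + 24\right)^{2} = 3^{2} = 9$)
$\left(17699 + d\right) + 20843 = \left(17699 + 9\right) + 20843 = 17708 + 20843 = 38551$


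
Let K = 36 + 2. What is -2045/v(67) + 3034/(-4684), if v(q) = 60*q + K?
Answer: -2736344/2375959 ≈ -1.1517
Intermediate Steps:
K = 38
v(q) = 38 + 60*q (v(q) = 60*q + 38 = 38 + 60*q)
-2045/v(67) + 3034/(-4684) = -2045/(38 + 60*67) + 3034/(-4684) = -2045/(38 + 4020) + 3034*(-1/4684) = -2045/4058 - 1517/2342 = -2736344/2375959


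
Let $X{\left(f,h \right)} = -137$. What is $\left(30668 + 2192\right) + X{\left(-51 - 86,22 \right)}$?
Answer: $32723$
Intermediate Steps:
$\left(30668 + 2192\right) + X{\left(-51 - 86,22 \right)} = \left(30668 + 2192\right) - 137 = 32860 - 137 = 32723$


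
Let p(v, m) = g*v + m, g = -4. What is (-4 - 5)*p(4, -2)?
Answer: 162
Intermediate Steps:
p(v, m) = m - 4*v (p(v, m) = -4*v + m = m - 4*v)
(-4 - 5)*p(4, -2) = (-4 - 5)*(-2 - 4*4) = -9*(-2 - 16) = -9*(-18) = 162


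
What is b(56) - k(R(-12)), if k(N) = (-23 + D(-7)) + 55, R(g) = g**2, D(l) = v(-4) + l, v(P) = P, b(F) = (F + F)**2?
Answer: 12523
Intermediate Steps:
b(F) = 4*F**2 (b(F) = (2*F)**2 = 4*F**2)
D(l) = -4 + l
k(N) = 21 (k(N) = (-23 + (-4 - 7)) + 55 = (-23 - 11) + 55 = -34 + 55 = 21)
b(56) - k(R(-12)) = 4*56**2 - 1*21 = 4*3136 - 21 = 12544 - 21 = 12523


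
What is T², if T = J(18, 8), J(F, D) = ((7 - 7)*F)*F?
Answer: 0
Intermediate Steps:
J(F, D) = 0 (J(F, D) = (0*F)*F = 0*F = 0)
T = 0
T² = 0² = 0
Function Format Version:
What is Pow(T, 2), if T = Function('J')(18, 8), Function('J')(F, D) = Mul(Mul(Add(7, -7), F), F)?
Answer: 0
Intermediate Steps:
Function('J')(F, D) = 0 (Function('J')(F, D) = Mul(Mul(0, F), F) = Mul(0, F) = 0)
T = 0
Pow(T, 2) = Pow(0, 2) = 0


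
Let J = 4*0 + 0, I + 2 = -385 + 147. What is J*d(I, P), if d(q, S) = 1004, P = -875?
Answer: 0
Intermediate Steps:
I = -240 (I = -2 + (-385 + 147) = -2 - 238 = -240)
J = 0 (J = 0 + 0 = 0)
J*d(I, P) = 0*1004 = 0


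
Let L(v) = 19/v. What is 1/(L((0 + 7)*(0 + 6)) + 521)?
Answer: 42/21901 ≈ 0.0019177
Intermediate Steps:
1/(L((0 + 7)*(0 + 6)) + 521) = 1/(19/(((0 + 7)*(0 + 6))) + 521) = 1/(19/((7*6)) + 521) = 1/(19/42 + 521) = 1/(21901/42) = 42/21901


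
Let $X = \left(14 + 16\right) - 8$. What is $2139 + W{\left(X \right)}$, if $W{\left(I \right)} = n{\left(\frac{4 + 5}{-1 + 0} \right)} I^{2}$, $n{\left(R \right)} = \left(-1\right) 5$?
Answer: $-281$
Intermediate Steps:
$X = 22$ ($X = 30 - 8 = 22$)
$n{\left(R \right)} = -5$
$W{\left(I \right)} = - 5 I^{2}$
$2139 + W{\left(X \right)} = 2139 - 5 \cdot 22^{2} = 2139 - 2420 = -281$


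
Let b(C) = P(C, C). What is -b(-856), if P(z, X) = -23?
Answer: 23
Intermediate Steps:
b(C) = -23
-b(-856) = -1*(-23) = 23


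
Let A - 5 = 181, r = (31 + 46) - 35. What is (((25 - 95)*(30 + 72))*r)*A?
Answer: -55777680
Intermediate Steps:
r = 42 (r = 77 - 35 = 42)
A = 186 (A = 5 + 181 = 186)
(((25 - 95)*(30 + 72))*r)*A = (((25 - 95)*(30 + 72))*42)*186 = (-70*102*42)*186 = -7140*42*186 = -299880*186 = -55777680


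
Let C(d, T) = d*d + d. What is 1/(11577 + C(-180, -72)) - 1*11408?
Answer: -499636175/43797 ≈ -11408.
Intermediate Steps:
C(d, T) = d + d² (C(d, T) = d² + d = d + d²)
1/(11577 + C(-180, -72)) - 1*11408 = 1/(11577 - 180*(1 - 180)) - 1*11408 = 1/(11577 - 180*(-179)) - 11408 = 1/(11577 + 32220) - 11408 = 1/43797 - 11408 = -499636175/43797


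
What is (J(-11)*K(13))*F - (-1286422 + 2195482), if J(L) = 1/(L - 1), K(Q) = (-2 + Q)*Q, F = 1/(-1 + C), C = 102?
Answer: -1101780863/1212 ≈ -9.0906e+5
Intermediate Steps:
F = 1/101 (F = 1/(-1 + 102) = 1/101 ≈ 0.0099010)
K(Q) = Q*(-2 + Q)
J(L) = 1/(-1 + L)
(J(-11)*K(13))*F - (-1286422 + 2195482) = ((13*(-2 + 13))/(-1 - 11))*(1/101) - (-1286422 + 2195482) = ((13*11)/(-12))*(1/101) - 1*909060 = -1/12*143*(1/101) - 909060 = -143/12*1/101 - 909060 = -143/1212 - 909060 = -1101780863/1212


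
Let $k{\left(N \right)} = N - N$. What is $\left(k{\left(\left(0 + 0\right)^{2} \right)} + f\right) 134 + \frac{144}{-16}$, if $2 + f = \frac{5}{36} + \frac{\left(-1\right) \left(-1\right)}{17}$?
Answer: $- \frac{76655}{306} \approx -250.51$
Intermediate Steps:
$k{\left(N \right)} = 0$
$f = - \frac{1103}{612}$ ($f = -2 + \left(\frac{5}{36} + \frac{\left(-1\right) \left(-1\right)}{17}\right) = -2 + \left(5 \cdot \frac{1}{36} + 1 \cdot \frac{1}{17}\right) = -2 + \left(\frac{5}{36} + \frac{1}{17}\right) = -2 + \frac{121}{612} = - \frac{1103}{612} \approx -1.8023$)
$\left(k{\left(\left(0 + 0\right)^{2} \right)} + f\right) 134 + \frac{144}{-16} = \left(0 - \frac{1103}{612}\right) 134 + \frac{144}{-16} = \left(- \frac{1103}{612}\right) 134 + 144 \left(- \frac{1}{16}\right) = - \frac{73901}{306} - 9 = - \frac{76655}{306}$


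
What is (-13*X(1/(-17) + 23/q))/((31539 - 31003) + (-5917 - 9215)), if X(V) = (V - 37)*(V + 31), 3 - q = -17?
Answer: -1731761187/1687297600 ≈ -1.0264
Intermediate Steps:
q = 20 (q = 3 - 1*(-17) = 3 + 17 = 20)
X(V) = (-37 + V)*(31 + V)
(-13*X(1/(-17) + 23/q))/((31539 - 31003) + (-5917 - 9215)) = (-13*(-1147 + (1/(-17) + 23/20)² - 6*(1/(-17) + 23/20)))/((31539 - 31003) + (-5917 - 9215)) = (-13*(-1147 + (1*(-1/17) + 23*(1/20))² - 6*(1*(-1/17) + 23*(1/20))))/(536 - 15132) = -13*(-1147 + (-1/17 + 23/20)² - 6*(-1/17 + 23/20))/(-14596) = -13*(-1147 + (371/340)² - 6*371/340)*(-1/14596) = -13*(-1147 + 137641/115600 - 1113/170)*(-1/14596) = -13*(-133212399/115600)*(-1/14596) = (1731761187/115600)*(-1/14596) = -1731761187/1687297600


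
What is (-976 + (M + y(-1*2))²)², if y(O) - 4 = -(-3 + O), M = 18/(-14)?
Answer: 2016728464/2401 ≈ 8.3995e+5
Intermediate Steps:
M = -9/7 (M = 18*(-1/14) = -9/7 ≈ -1.2857)
y(O) = 7 - O (y(O) = 4 - (-3 + O) = 4 + (3 - O) = 7 - O)
(-976 + (M + y(-1*2))²)² = (-976 + (-9/7 + (7 - (-1)*2))²)² = (-976 + (-9/7 + (7 - 1*(-2)))²)² = (-976 + (-9/7 + (7 + 2))²)² = (-976 + (-9/7 + 9)²)² = (-976 + (54/7)²)² = (-976 + 2916/49)² = (-44908/49)² = 2016728464/2401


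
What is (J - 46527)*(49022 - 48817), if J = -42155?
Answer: -18179810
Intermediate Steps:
(J - 46527)*(49022 - 48817) = (-42155 - 46527)*(49022 - 48817) = -88682*205 = -18179810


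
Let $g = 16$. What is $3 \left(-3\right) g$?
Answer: $-144$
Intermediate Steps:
$3 \left(-3\right) g = 3 \left(-3\right) 16 = \left(-9\right) 16 = -144$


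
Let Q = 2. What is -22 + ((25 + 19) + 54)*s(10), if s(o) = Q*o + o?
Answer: 2918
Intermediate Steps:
s(o) = 3*o (s(o) = 2*o + o = 3*o)
-22 + ((25 + 19) + 54)*s(10) = -22 + ((25 + 19) + 54)*(3*10) = -22 + (44 + 54)*30 = -22 + 98*30 = -22 + 2940 = 2918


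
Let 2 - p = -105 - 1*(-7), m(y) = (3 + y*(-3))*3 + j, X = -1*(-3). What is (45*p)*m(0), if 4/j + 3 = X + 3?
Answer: 46500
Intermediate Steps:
X = 3
j = 4/3 (j = 4/(-3 + (3 + 3)) = 4/(-3 + 6) = 4/3 ≈ 1.3333)
m(y) = 31/3 - 9*y (m(y) = (3 + y*(-3))*3 + 4/3 = (3 - 3*y)*3 + 4/3 = (9 - 9*y) + 4/3 = 31/3 - 9*y)
p = 100 (p = 2 - (-105 - 1*(-7)) = 2 - (-105 + 7) = 2 - 1*(-98) = 2 + 98 = 100)
(45*p)*m(0) = (45*100)*(31/3 - 9*0) = 4500*(31/3 + 0) = 4500*(31/3) = 46500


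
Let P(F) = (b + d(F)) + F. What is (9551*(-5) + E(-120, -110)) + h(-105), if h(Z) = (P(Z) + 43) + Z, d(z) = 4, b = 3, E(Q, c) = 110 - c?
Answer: -47695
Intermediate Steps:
P(F) = 7 + F (P(F) = (3 + 4) + F = 7 + F)
h(Z) = 50 + 2*Z (h(Z) = ((7 + Z) + 43) + Z = (50 + Z) + Z = 50 + 2*Z)
(9551*(-5) + E(-120, -110)) + h(-105) = (9551*(-5) + (110 - 1*(-110))) + (50 + 2*(-105)) = (-47755 + (110 + 110)) + (50 - 210) = (-47755 + 220) - 160 = -47535 - 160 = -47695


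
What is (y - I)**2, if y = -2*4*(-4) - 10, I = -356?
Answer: 142884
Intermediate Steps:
y = 22 (y = -8*(-4) - 10 = 32 - 10 = 22)
(y - I)**2 = (22 - 1*(-356))**2 = (22 + 356)**2 = 378**2 = 142884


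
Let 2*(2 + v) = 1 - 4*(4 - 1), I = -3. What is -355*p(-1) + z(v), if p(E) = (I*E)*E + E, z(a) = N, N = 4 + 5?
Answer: 1429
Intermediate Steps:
N = 9
v = -15/2 (v = -2 + (1 - 4*(4 - 1))/2 = -2 + (1 - 4*3)/2 = -2 + (1 - 1*12)/2 = -2 + (1 - 12)/2 = -2 + (½)*(-11) = -2 - 11/2 = -15/2 ≈ -7.5000)
z(a) = 9
p(E) = E - 3*E² (p(E) = (-3*E)*E + E = -3*E² + E = E - 3*E²)
-355*p(-1) + z(v) = -(-355)*(1 - 3*(-1)) + 9 = -(-355)*(1 + 3) + 9 = -(-355)*4 + 9 = -355*(-4) + 9 = 1420 + 9 = 1429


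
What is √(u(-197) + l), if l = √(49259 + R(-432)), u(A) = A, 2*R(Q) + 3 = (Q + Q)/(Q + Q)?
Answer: √(-197 + √49258) ≈ 4.9941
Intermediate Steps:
R(Q) = -1 (R(Q) = -3/2 + ((Q + Q)/(Q + Q))/2 = -3/2 + ((2*Q)/((2*Q)))/2 = -3/2 + ((2*Q)*(1/(2*Q)))/2 = -3/2 + (½)*1 = -3/2 + ½ = -1)
l = √49258 (l = √(49259 - 1) = √49258 ≈ 221.94)
√(u(-197) + l) = √(-197 + √49258)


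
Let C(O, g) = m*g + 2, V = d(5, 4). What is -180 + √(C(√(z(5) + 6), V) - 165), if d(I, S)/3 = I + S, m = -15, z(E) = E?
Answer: -180 + 2*I*√142 ≈ -180.0 + 23.833*I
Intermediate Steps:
d(I, S) = 3*I + 3*S (d(I, S) = 3*(I + S) = 3*I + 3*S)
V = 27 (V = 3*5 + 3*4 = 15 + 12 = 27)
C(O, g) = 2 - 15*g (C(O, g) = -15*g + 2 = 2 - 15*g)
-180 + √(C(√(z(5) + 6), V) - 165) = -180 + √((2 - 15*27) - 165) = -180 + √((2 - 405) - 165) = -180 + √(-403 - 165) = -180 + √(-568) = -180 + 2*I*√142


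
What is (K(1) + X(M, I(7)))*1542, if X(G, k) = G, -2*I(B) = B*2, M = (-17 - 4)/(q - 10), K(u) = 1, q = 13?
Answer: -9252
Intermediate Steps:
M = -7 (M = (-17 - 4)/(13 - 10) = -21/3 = -21*⅓ = -7)
I(B) = -B (I(B) = -B*2/2 = -B)
(K(1) + X(M, I(7)))*1542 = (1 - 7)*1542 = -6*1542 = -9252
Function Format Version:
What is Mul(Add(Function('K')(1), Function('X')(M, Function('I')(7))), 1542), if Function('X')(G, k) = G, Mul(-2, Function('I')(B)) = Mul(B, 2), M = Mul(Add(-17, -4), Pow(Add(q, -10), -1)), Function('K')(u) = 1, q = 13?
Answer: -9252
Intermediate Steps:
M = -7 (M = Mul(Add(-17, -4), Pow(Add(13, -10), -1)) = Mul(-21, Pow(3, -1)) = Mul(-21, Rational(1, 3)) = -7)
Function('I')(B) = Mul(-1, B) (Function('I')(B) = Mul(Rational(-1, 2), Mul(B, 2)) = Mul(Rational(-1, 2), Mul(2, B)) = Mul(-1, B))
Mul(Add(Function('K')(1), Function('X')(M, Function('I')(7))), 1542) = Mul(Add(1, -7), 1542) = Mul(-6, 1542) = -9252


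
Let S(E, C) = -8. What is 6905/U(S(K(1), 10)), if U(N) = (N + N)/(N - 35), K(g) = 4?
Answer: 296915/16 ≈ 18557.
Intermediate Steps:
U(N) = 2*N/(-35 + N) (U(N) = (2*N)/(-35 + N) = 2*N/(-35 + N))
6905/U(S(K(1), 10)) = 6905/((2*(-8)/(-35 - 8))) = 6905/((2*(-8)/(-43))) = 6905/((2*(-8)*(-1/43))) = 6905/(16/43) = 6905*(43/16) = 296915/16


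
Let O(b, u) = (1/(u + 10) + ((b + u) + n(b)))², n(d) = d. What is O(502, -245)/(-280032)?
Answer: -1988357281/966547950 ≈ -2.0572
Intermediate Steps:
O(b, u) = (u + 1/(10 + u) + 2*b)² (O(b, u) = (1/(u + 10) + ((b + u) + b))² = (1/(10 + u) + (u + 2*b))² = (u + 1/(10 + u) + 2*b)²)
O(502, -245)/(-280032) = ((1 + (-245)² + 10*(-245) + 20*502 + 2*502*(-245))²/(10 - 245)²)/(-280032) = ((1 + 60025 - 2450 + 10040 - 245980)²/(-235)²)*(-1/280032) = ((1/55225)*(-178364)²)*(-1/280032) = ((1/55225)*31813716496)*(-1/280032) = (31813716496/55225)*(-1/280032) = -1988357281/966547950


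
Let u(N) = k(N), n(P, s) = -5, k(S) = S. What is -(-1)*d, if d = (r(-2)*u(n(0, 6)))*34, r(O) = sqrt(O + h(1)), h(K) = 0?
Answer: -170*I*sqrt(2) ≈ -240.42*I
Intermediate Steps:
u(N) = N
r(O) = sqrt(O) (r(O) = sqrt(O + 0) = sqrt(O))
d = -170*I*sqrt(2) (d = (sqrt(-2)*(-5))*34 = ((I*sqrt(2))*(-5))*34 = -5*I*sqrt(2)*34 = -170*I*sqrt(2) ≈ -240.42*I)
-(-1)*d = -(-1)*(-170*I*sqrt(2)) = -170*I*sqrt(2)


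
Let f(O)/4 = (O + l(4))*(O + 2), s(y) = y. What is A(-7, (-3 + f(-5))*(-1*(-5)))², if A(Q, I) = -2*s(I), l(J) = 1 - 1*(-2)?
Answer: 44100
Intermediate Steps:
l(J) = 3 (l(J) = 1 + 2 = 3)
f(O) = 4*(2 + O)*(3 + O) (f(O) = 4*((O + 3)*(O + 2)) = 4*((3 + O)*(2 + O)) = 4*((2 + O)*(3 + O)) = 4*(2 + O)*(3 + O))
A(Q, I) = -2*I
A(-7, (-3 + f(-5))*(-1*(-5)))² = (-2*(-3 + (24 + 4*(-5)² + 20*(-5)))*(-1*(-5)))² = (-2*(-3 + (24 + 4*25 - 100))*5)² = (-2*(-3 + (24 + 100 - 100))*5)² = (-2*(-3 + 24)*5)² = (-42*5)² = (-2*105)² = (-210)² = 44100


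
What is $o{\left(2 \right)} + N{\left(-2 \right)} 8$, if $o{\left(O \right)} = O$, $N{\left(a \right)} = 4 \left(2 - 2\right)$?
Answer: $2$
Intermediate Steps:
$N{\left(a \right)} = 0$ ($N{\left(a \right)} = 4 \cdot 0 = 0$)
$o{\left(2 \right)} + N{\left(-2 \right)} 8 = 2 + 0 \cdot 8 = 2 + 0 = 2$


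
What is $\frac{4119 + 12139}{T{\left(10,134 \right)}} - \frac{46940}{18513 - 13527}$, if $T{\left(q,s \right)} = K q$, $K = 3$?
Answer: $\frac{6637849}{12465} \approx 532.52$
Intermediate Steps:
$T{\left(q,s \right)} = 3 q$
$\frac{4119 + 12139}{T{\left(10,134 \right)}} - \frac{46940}{18513 - 13527} = \frac{4119 + 12139}{3 \cdot 10} - \frac{46940}{18513 - 13527} = \frac{16258}{30} - \frac{46940}{18513 - 13527} = 16258 \cdot \frac{1}{30} - \frac{46940}{4986} = \frac{8129}{15} - \frac{23470}{2493} = \frac{6637849}{12465}$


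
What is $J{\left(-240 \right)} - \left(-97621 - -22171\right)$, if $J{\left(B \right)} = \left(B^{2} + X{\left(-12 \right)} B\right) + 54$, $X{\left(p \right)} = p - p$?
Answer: $133104$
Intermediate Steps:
$X{\left(p \right)} = 0$
$J{\left(B \right)} = 54 + B^{2}$ ($J{\left(B \right)} = \left(B^{2} + 0 B\right) + 54 = \left(B^{2} + 0\right) + 54 = B^{2} + 54 = 54 + B^{2}$)
$J{\left(-240 \right)} - \left(-97621 - -22171\right) = \left(54 + \left(-240\right)^{2}\right) - \left(-97621 - -22171\right) = \left(54 + 57600\right) - \left(-97621 + 22171\right) = 57654 - -75450 = 57654 + 75450 = 133104$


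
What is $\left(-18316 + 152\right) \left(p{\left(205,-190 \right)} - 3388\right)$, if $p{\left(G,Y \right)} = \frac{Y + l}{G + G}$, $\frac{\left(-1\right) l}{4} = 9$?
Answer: $\frac{12617677092}{205} \approx 6.155 \cdot 10^{7}$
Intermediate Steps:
$l = -36$ ($l = \left(-4\right) 9 = -36$)
$p{\left(G,Y \right)} = \frac{-36 + Y}{2 G}$ ($p{\left(G,Y \right)} = \frac{Y - 36}{G + G} = \frac{-36 + Y}{2 G}$)
$\left(-18316 + 152\right) \left(p{\left(205,-190 \right)} - 3388\right) = \left(-18316 + 152\right) \left(\frac{-36 - 190}{2 \cdot 205} - 3388\right) = - 18164 \left(\frac{1}{2} \cdot \frac{1}{205} \left(-226\right) - 3388\right) = - 18164 \left(- \frac{113}{205} - 3388\right) = \left(-18164\right) \left(- \frac{694653}{205}\right) = \frac{12617677092}{205}$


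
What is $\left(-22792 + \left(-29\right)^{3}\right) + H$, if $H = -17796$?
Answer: $-64977$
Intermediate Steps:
$\left(-22792 + \left(-29\right)^{3}\right) + H = \left(-22792 + \left(-29\right)^{3}\right) - 17796 = \left(-22792 - 24389\right) - 17796 = -47181 - 17796 = -64977$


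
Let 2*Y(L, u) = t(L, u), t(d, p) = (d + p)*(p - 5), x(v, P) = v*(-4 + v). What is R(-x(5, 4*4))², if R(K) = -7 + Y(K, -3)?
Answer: 625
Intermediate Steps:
t(d, p) = (-5 + p)*(d + p) (t(d, p) = (d + p)*(-5 + p) = (-5 + p)*(d + p))
Y(L, u) = u²/2 - 5*L/2 - 5*u/2 + L*u/2 (Y(L, u) = (u² - 5*L - 5*u + L*u)/2 = u²/2 - 5*L/2 - 5*u/2 + L*u/2)
R(K) = 5 - 4*K (R(K) = -7 + ((½)*(-3)² - 5*K/2 - 5/2*(-3) + (½)*K*(-3)) = -7 + ((½)*9 - 5*K/2 + 15/2 - 3*K/2) = -7 + (9/2 - 5*K/2 + 15/2 - 3*K/2) = -7 + (12 - 4*K) = 5 - 4*K)
R(-x(5, 4*4))² = (5 - (-4)*5*(-4 + 5))² = (5 - (-4)*5*1)² = (5 - (-4)*5)² = (5 - 4*(-5))² = (5 + 20)² = 25² = 625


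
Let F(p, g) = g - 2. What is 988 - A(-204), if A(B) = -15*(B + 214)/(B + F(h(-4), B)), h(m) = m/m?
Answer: 40493/41 ≈ 987.63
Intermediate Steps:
h(m) = 1
F(p, g) = -2 + g
A(B) = -15*(214 + B)/(-2 + 2*B) (A(B) = -15*(B + 214)/(B + (-2 + B)) = -15*(214 + B)/(-2 + 2*B))
988 - A(-204) = 988 - 15*(-214 - 1*(-204))/(2*(-1 - 204)) = 988 - 15*(-214 + 204)/(2*(-205)) = 988 - 15*(-1)*(-10)/(2*205) = 988 - 1*15/41 = 988 - 15/41 = 40493/41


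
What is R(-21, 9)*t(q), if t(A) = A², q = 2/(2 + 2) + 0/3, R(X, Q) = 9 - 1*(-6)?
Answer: 15/4 ≈ 3.7500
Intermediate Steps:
R(X, Q) = 15 (R(X, Q) = 9 + 6 = 15)
q = ½ (q = 2/4 + 0*(⅓) = 2*(¼) + 0 = ½ + 0 = ½ ≈ 0.50000)
R(-21, 9)*t(q) = 15*(½)² = 15*(¼) = 15/4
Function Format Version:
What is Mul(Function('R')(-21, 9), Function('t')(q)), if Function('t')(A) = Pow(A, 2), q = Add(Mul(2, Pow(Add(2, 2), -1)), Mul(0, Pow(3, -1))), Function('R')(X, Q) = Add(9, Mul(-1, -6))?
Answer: Rational(15, 4) ≈ 3.7500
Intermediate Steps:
Function('R')(X, Q) = 15 (Function('R')(X, Q) = Add(9, 6) = 15)
q = Rational(1, 2) (q = Add(Mul(2, Pow(4, -1)), Mul(0, Rational(1, 3))) = Add(Mul(2, Rational(1, 4)), 0) = Add(Rational(1, 2), 0) = Rational(1, 2) ≈ 0.50000)
Mul(Function('R')(-21, 9), Function('t')(q)) = Mul(15, Pow(Rational(1, 2), 2)) = Mul(15, Rational(1, 4)) = Rational(15, 4)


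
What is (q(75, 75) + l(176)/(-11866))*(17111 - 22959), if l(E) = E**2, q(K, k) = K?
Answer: -147743528/349 ≈ -4.2333e+5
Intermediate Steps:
(q(75, 75) + l(176)/(-11866))*(17111 - 22959) = (75 + 176**2/(-11866))*(17111 - 22959) = (75 + 30976*(-1/11866))*(-5848) = (75 - 15488/5933)*(-5848) = (429487/5933)*(-5848) = -147743528/349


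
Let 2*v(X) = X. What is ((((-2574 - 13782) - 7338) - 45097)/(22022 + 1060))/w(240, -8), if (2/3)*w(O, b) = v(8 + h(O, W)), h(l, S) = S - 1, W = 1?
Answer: -68791/138492 ≈ -0.49671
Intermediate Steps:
h(l, S) = -1 + S
v(X) = X/2
w(O, b) = 6 (w(O, b) = 3*((8 + (-1 + 1))/2)/2 = 3*((8 + 0)/2)/2 = 3*((1/2)*8)/2 = (3/2)*4 = 6)
((((-2574 - 13782) - 7338) - 45097)/(22022 + 1060))/w(240, -8) = ((((-2574 - 13782) - 7338) - 45097)/(22022 + 1060))/6 = (((-16356 - 7338) - 45097)/23082)*(1/6) = ((-23694 - 45097)*(1/23082))*(1/6) = -68791*1/23082*(1/6) = -68791/23082*1/6 = -68791/138492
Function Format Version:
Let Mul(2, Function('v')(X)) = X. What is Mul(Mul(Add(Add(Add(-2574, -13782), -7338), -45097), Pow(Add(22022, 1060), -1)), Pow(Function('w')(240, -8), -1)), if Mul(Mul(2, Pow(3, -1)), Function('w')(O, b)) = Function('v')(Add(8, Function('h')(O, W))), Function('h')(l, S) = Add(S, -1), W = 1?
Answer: Rational(-68791, 138492) ≈ -0.49671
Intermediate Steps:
Function('h')(l, S) = Add(-1, S)
Function('v')(X) = Mul(Rational(1, 2), X)
Function('w')(O, b) = 6 (Function('w')(O, b) = Mul(Rational(3, 2), Mul(Rational(1, 2), Add(8, Add(-1, 1)))) = Mul(Rational(3, 2), Mul(Rational(1, 2), Add(8, 0))) = Mul(Rational(3, 2), Mul(Rational(1, 2), 8)) = Mul(Rational(3, 2), 4) = 6)
Mul(Mul(Add(Add(Add(-2574, -13782), -7338), -45097), Pow(Add(22022, 1060), -1)), Pow(Function('w')(240, -8), -1)) = Mul(Mul(Add(Add(Add(-2574, -13782), -7338), -45097), Pow(Add(22022, 1060), -1)), Pow(6, -1)) = Mul(Mul(Add(Add(-16356, -7338), -45097), Pow(23082, -1)), Rational(1, 6)) = Mul(Mul(Add(-23694, -45097), Rational(1, 23082)), Rational(1, 6)) = Mul(Mul(-68791, Rational(1, 23082)), Rational(1, 6)) = Mul(Rational(-68791, 23082), Rational(1, 6)) = Rational(-68791, 138492)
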